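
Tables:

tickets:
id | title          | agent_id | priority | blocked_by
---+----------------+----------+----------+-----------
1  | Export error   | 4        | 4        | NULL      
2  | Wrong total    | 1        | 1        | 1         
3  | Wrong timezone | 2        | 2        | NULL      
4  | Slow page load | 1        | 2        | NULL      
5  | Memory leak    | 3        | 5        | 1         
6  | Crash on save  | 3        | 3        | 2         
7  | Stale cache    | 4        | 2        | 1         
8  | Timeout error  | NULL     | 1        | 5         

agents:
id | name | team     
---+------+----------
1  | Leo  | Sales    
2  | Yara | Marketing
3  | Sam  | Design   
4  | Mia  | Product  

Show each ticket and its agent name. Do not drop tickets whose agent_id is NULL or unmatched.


LEFT JOIN keeps every row from tickets (the left table); where agent_id has no match in agents, the agent columns become NULL. Walk through each ticket:
  - ticket 1 (Export error): agent_id=4 -> matches Mia
  - ticket 2 (Wrong total): agent_id=1 -> matches Leo
  - ticket 3 (Wrong timezone): agent_id=2 -> matches Yara
  - ticket 4 (Slow page load): agent_id=1 -> matches Leo
  - ticket 5 (Memory leak): agent_id=3 -> matches Sam
  - ticket 6 (Crash on save): agent_id=3 -> matches Sam
  - ticket 7 (Stale cache): agent_id=4 -> matches Mia
  - ticket 8 (Timeout error): agent_id=NULL, no match -> kept with NULL
All 8 rows appear; 1 has NULL agent.

SQL:
SELECT a.title, b.name AS agent
FROM tickets a
LEFT JOIN agents b ON a.agent_id = b.id

Result:
title          | agent
---------------+------
Export error   | Mia  
Wrong total    | Leo  
Wrong timezone | Yara 
Slow page load | Leo  
Memory leak    | Sam  
Crash on save  | Sam  
Stale cache    | Mia  
Timeout error  | NULL 


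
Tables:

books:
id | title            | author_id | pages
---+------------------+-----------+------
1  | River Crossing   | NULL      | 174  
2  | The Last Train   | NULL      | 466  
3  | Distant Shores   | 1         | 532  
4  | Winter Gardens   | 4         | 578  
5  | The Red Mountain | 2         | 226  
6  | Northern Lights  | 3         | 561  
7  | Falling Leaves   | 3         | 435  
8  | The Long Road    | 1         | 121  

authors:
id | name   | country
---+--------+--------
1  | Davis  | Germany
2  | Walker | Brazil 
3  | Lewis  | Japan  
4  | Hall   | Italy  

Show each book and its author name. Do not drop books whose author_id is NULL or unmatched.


LEFT JOIN keeps every row from books (the left table); where author_id has no match in authors, the author columns become NULL. Walk through each book:
  - book 1 (River Crossing): author_id=NULL, no match -> kept with NULL
  - book 2 (The Last Train): author_id=NULL, no match -> kept with NULL
  - book 3 (Distant Shores): author_id=1 -> matches Davis
  - book 4 (Winter Gardens): author_id=4 -> matches Hall
  - book 5 (The Red Mountain): author_id=2 -> matches Walker
  - book 6 (Northern Lights): author_id=3 -> matches Lewis
  - book 7 (Falling Leaves): author_id=3 -> matches Lewis
  - book 8 (The Long Road): author_id=1 -> matches Davis
All 8 rows appear; 2 have NULL author.

SQL:
SELECT a.title, b.name AS author
FROM books a
LEFT JOIN authors b ON a.author_id = b.id

Result:
title            | author
-----------------+-------
River Crossing   | NULL  
The Last Train   | NULL  
Distant Shores   | Davis 
Winter Gardens   | Hall  
The Red Mountain | Walker
Northern Lights  | Lewis 
Falling Leaves   | Lewis 
The Long Road    | Davis 


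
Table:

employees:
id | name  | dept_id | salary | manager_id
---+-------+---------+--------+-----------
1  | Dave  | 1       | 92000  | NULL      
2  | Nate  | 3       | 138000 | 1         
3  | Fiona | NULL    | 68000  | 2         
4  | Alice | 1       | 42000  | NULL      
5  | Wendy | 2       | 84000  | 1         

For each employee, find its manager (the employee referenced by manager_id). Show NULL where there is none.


This is a self-join: employees is joined to a second copy of itself, matching each row's manager_id to another row's id. Use LEFT JOIN so rows with manager_id=NULL are kept.
  - employee 1 (Dave): manager_id=NULL -> NULL
  - employee 2 (Nate): manager_id=1 -> Dave
  - employee 3 (Fiona): manager_id=2 -> Nate
  - employee 4 (Alice): manager_id=NULL -> NULL
  - employee 5 (Wendy): manager_id=1 -> Dave

SQL:
SELECT a.name AS item, b.name AS manager
FROM employees a
LEFT JOIN employees b ON a.manager_id = b.id

Result:
item  | manager
------+--------
Dave  | NULL   
Nate  | Dave   
Fiona | Nate   
Alice | NULL   
Wendy | Dave   


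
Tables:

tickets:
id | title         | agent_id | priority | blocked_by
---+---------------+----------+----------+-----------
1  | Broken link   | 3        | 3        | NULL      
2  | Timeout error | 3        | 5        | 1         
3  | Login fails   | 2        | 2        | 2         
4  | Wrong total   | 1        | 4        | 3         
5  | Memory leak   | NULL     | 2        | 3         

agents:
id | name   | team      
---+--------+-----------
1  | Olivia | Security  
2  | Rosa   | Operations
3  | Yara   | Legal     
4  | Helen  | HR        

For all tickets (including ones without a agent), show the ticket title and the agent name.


LEFT JOIN keeps every row from tickets (the left table); where agent_id has no match in agents, the agent columns become NULL. Walk through each ticket:
  - ticket 1 (Broken link): agent_id=3 -> matches Yara
  - ticket 2 (Timeout error): agent_id=3 -> matches Yara
  - ticket 3 (Login fails): agent_id=2 -> matches Rosa
  - ticket 4 (Wrong total): agent_id=1 -> matches Olivia
  - ticket 5 (Memory leak): agent_id=NULL, no match -> kept with NULL
All 5 rows appear; 1 has NULL agent.

SQL:
SELECT a.title, b.name AS agent
FROM tickets a
LEFT JOIN agents b ON a.agent_id = b.id

Result:
title         | agent 
--------------+-------
Broken link   | Yara  
Timeout error | Yara  
Login fails   | Rosa  
Wrong total   | Olivia
Memory leak   | NULL  


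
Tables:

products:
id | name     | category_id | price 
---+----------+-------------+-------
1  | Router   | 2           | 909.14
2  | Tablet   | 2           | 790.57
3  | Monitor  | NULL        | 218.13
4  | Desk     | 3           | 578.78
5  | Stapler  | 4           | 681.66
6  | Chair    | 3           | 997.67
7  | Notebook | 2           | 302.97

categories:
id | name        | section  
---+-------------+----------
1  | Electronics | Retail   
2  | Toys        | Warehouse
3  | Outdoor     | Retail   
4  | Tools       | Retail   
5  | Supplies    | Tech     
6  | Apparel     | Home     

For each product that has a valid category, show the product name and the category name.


INNER JOIN keeps only products rows whose category_id matches an id in categories. Walk through each product:
  - product 1 (Router): category_id=2 -> matches Toys
  - product 2 (Tablet): category_id=2 -> matches Toys
  - product 3 (Monitor): category_id=NULL, no match -> dropped
  - product 4 (Desk): category_id=3 -> matches Outdoor
  - product 5 (Stapler): category_id=4 -> matches Tools
  - product 6 (Chair): category_id=3 -> matches Outdoor
  - product 7 (Notebook): category_id=2 -> matches Toys
So 1 of 7 rows is dropped.

SQL:
SELECT a.name, b.name AS category
FROM products a
INNER JOIN categories b ON a.category_id = b.id

Result:
name     | category
---------+---------
Router   | Toys    
Tablet   | Toys    
Desk     | Outdoor 
Stapler  | Tools   
Chair    | Outdoor 
Notebook | Toys    


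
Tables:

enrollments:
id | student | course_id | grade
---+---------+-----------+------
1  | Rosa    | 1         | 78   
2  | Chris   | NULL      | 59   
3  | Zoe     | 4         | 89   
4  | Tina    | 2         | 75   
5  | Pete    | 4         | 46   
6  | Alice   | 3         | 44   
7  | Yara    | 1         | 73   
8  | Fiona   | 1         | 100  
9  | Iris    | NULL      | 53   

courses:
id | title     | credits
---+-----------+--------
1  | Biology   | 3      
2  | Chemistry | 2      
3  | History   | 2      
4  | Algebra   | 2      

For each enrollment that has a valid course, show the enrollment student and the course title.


INNER JOIN keeps only enrollments rows whose course_id matches an id in courses. Walk through each enrollment:
  - enrollment 1 (Rosa): course_id=1 -> matches Biology
  - enrollment 2 (Chris): course_id=NULL, no match -> dropped
  - enrollment 3 (Zoe): course_id=4 -> matches Algebra
  - enrollment 4 (Tina): course_id=2 -> matches Chemistry
  - enrollment 5 (Pete): course_id=4 -> matches Algebra
  - enrollment 6 (Alice): course_id=3 -> matches History
  - enrollment 7 (Yara): course_id=1 -> matches Biology
  - enrollment 8 (Fiona): course_id=1 -> matches Biology
  - enrollment 9 (Iris): course_id=NULL, no match -> dropped
So 2 of 9 rows are dropped.

SQL:
SELECT a.student, b.title AS course
FROM enrollments a
INNER JOIN courses b ON a.course_id = b.id

Result:
student | course   
--------+----------
Rosa    | Biology  
Zoe     | Algebra  
Tina    | Chemistry
Pete    | Algebra  
Alice   | History  
Yara    | Biology  
Fiona   | Biology  


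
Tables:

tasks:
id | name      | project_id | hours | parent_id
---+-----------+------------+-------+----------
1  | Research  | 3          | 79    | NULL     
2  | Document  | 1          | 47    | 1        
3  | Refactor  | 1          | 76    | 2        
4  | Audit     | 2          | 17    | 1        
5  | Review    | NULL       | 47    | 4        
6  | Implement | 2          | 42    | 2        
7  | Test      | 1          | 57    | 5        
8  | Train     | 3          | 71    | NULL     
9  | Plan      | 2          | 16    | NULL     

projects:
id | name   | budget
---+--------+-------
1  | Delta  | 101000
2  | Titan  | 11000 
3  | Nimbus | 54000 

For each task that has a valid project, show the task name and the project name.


INNER JOIN keeps only tasks rows whose project_id matches an id in projects. Walk through each task:
  - task 1 (Research): project_id=3 -> matches Nimbus
  - task 2 (Document): project_id=1 -> matches Delta
  - task 3 (Refactor): project_id=1 -> matches Delta
  - task 4 (Audit): project_id=2 -> matches Titan
  - task 5 (Review): project_id=NULL, no match -> dropped
  - task 6 (Implement): project_id=2 -> matches Titan
  - task 7 (Test): project_id=1 -> matches Delta
  - task 8 (Train): project_id=3 -> matches Nimbus
  - task 9 (Plan): project_id=2 -> matches Titan
So 1 of 9 rows is dropped.

SQL:
SELECT a.name, b.name AS project
FROM tasks a
INNER JOIN projects b ON a.project_id = b.id

Result:
name      | project
----------+--------
Research  | Nimbus 
Document  | Delta  
Refactor  | Delta  
Audit     | Titan  
Implement | Titan  
Test      | Delta  
Train     | Nimbus 
Plan      | Titan  


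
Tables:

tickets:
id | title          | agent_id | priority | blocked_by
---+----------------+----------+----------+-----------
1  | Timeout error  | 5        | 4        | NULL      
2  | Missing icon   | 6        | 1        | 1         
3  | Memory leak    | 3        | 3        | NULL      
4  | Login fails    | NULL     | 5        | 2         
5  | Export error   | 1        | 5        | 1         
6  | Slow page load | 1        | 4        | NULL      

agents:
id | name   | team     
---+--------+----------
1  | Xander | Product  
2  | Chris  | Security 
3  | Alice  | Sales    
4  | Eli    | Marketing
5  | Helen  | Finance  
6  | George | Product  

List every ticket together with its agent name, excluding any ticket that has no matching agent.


INNER JOIN keeps only tickets rows whose agent_id matches an id in agents. Walk through each ticket:
  - ticket 1 (Timeout error): agent_id=5 -> matches Helen
  - ticket 2 (Missing icon): agent_id=6 -> matches George
  - ticket 3 (Memory leak): agent_id=3 -> matches Alice
  - ticket 4 (Login fails): agent_id=NULL, no match -> dropped
  - ticket 5 (Export error): agent_id=1 -> matches Xander
  - ticket 6 (Slow page load): agent_id=1 -> matches Xander
So 1 of 6 rows is dropped.

SQL:
SELECT a.title, b.name AS agent
FROM tickets a
INNER JOIN agents b ON a.agent_id = b.id

Result:
title          | agent 
---------------+-------
Timeout error  | Helen 
Missing icon   | George
Memory leak    | Alice 
Export error   | Xander
Slow page load | Xander


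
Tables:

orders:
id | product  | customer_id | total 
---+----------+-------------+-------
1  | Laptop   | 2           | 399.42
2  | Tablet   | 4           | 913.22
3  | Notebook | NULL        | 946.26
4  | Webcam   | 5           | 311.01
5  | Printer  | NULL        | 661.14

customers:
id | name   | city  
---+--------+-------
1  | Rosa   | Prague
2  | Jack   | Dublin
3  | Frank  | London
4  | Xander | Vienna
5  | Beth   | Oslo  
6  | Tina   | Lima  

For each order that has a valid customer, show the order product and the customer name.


INNER JOIN keeps only orders rows whose customer_id matches an id in customers. Walk through each order:
  - order 1 (Laptop): customer_id=2 -> matches Jack
  - order 2 (Tablet): customer_id=4 -> matches Xander
  - order 3 (Notebook): customer_id=NULL, no match -> dropped
  - order 4 (Webcam): customer_id=5 -> matches Beth
  - order 5 (Printer): customer_id=NULL, no match -> dropped
So 2 of 5 rows are dropped.

SQL:
SELECT a.product, b.name AS customer
FROM orders a
INNER JOIN customers b ON a.customer_id = b.id

Result:
product | customer
--------+---------
Laptop  | Jack    
Tablet  | Xander  
Webcam  | Beth    


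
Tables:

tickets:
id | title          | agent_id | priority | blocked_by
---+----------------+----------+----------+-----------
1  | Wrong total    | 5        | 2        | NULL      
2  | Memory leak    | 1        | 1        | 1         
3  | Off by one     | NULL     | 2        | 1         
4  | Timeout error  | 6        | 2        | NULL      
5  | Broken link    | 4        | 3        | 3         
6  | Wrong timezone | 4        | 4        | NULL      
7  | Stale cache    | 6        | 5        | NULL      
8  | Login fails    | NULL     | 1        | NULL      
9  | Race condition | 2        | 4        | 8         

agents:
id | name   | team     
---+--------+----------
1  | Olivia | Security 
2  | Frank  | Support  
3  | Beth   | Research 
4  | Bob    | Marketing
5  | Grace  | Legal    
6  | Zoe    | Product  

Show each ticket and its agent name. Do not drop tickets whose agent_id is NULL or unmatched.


LEFT JOIN keeps every row from tickets (the left table); where agent_id has no match in agents, the agent columns become NULL. Walk through each ticket:
  - ticket 1 (Wrong total): agent_id=5 -> matches Grace
  - ticket 2 (Memory leak): agent_id=1 -> matches Olivia
  - ticket 3 (Off by one): agent_id=NULL, no match -> kept with NULL
  - ticket 4 (Timeout error): agent_id=6 -> matches Zoe
  - ticket 5 (Broken link): agent_id=4 -> matches Bob
  - ticket 6 (Wrong timezone): agent_id=4 -> matches Bob
  - ticket 7 (Stale cache): agent_id=6 -> matches Zoe
  - ticket 8 (Login fails): agent_id=NULL, no match -> kept with NULL
  - ticket 9 (Race condition): agent_id=2 -> matches Frank
All 9 rows appear; 2 have NULL agent.

SQL:
SELECT a.title, b.name AS agent
FROM tickets a
LEFT JOIN agents b ON a.agent_id = b.id

Result:
title          | agent 
---------------+-------
Wrong total    | Grace 
Memory leak    | Olivia
Off by one     | NULL  
Timeout error  | Zoe   
Broken link    | Bob   
Wrong timezone | Bob   
Stale cache    | Zoe   
Login fails    | NULL  
Race condition | Frank 


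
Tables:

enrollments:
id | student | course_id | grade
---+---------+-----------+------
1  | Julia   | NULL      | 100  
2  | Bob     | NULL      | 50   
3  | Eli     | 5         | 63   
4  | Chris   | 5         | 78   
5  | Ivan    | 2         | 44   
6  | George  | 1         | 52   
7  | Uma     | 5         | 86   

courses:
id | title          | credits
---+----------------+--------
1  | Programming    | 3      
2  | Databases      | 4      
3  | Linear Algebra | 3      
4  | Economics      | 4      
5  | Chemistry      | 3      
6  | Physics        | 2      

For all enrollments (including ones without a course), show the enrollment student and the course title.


LEFT JOIN keeps every row from enrollments (the left table); where course_id has no match in courses, the course columns become NULL. Walk through each enrollment:
  - enrollment 1 (Julia): course_id=NULL, no match -> kept with NULL
  - enrollment 2 (Bob): course_id=NULL, no match -> kept with NULL
  - enrollment 3 (Eli): course_id=5 -> matches Chemistry
  - enrollment 4 (Chris): course_id=5 -> matches Chemistry
  - enrollment 5 (Ivan): course_id=2 -> matches Databases
  - enrollment 6 (George): course_id=1 -> matches Programming
  - enrollment 7 (Uma): course_id=5 -> matches Chemistry
All 7 rows appear; 2 have NULL course.

SQL:
SELECT a.student, b.title AS course
FROM enrollments a
LEFT JOIN courses b ON a.course_id = b.id

Result:
student | course     
--------+------------
Julia   | NULL       
Bob     | NULL       
Eli     | Chemistry  
Chris   | Chemistry  
Ivan    | Databases  
George  | Programming
Uma     | Chemistry  


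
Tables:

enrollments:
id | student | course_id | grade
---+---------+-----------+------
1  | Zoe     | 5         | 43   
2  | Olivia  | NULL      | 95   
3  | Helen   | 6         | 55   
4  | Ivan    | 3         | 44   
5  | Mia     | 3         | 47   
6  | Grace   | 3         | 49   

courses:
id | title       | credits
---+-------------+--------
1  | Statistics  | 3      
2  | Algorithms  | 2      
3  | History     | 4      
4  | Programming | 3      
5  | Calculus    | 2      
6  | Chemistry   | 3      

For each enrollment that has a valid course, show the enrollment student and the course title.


INNER JOIN keeps only enrollments rows whose course_id matches an id in courses. Walk through each enrollment:
  - enrollment 1 (Zoe): course_id=5 -> matches Calculus
  - enrollment 2 (Olivia): course_id=NULL, no match -> dropped
  - enrollment 3 (Helen): course_id=6 -> matches Chemistry
  - enrollment 4 (Ivan): course_id=3 -> matches History
  - enrollment 5 (Mia): course_id=3 -> matches History
  - enrollment 6 (Grace): course_id=3 -> matches History
So 1 of 6 rows is dropped.

SQL:
SELECT a.student, b.title AS course
FROM enrollments a
INNER JOIN courses b ON a.course_id = b.id

Result:
student | course   
--------+----------
Zoe     | Calculus 
Helen   | Chemistry
Ivan    | History  
Mia     | History  
Grace   | History  


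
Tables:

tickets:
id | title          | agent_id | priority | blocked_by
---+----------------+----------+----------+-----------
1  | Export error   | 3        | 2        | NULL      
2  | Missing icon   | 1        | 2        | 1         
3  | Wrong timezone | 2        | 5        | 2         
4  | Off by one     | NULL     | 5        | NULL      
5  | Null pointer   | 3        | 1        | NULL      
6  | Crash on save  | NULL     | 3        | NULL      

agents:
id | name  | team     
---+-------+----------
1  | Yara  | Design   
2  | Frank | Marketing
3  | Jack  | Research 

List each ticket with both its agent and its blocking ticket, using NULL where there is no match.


Two LEFT JOINs from the same base table tickets: one to agents via agent_id, one to tickets itself via blocked_by. Both are LEFT so every ticket is preserved.
Match against agents:
  - ticket 1 (Export error): agent_id=3 -> matches Jack
  - ticket 2 (Missing icon): agent_id=1 -> matches Yara
  - ticket 3 (Wrong timezone): agent_id=2 -> matches Frank
  - ticket 4 (Off by one): agent_id=NULL, no match -> kept with NULL
  - ticket 5 (Null pointer): agent_id=3 -> matches Jack
  - ticket 6 (Crash on save): agent_id=NULL, no match -> kept with NULL
Match against tickets (self):
  - ticket 1 (Export error): blocked_by=NULL -> NULL
  - ticket 2 (Missing icon): blocked_by=1 -> Export error
  - ticket 3 (Wrong timezone): blocked_by=2 -> Missing icon
  - ticket 4 (Off by one): blocked_by=NULL -> NULL
  - ticket 5 (Null pointer): blocked_by=NULL -> NULL
  - ticket 6 (Crash on save): blocked_by=NULL -> NULL

SQL:
SELECT a.title, b.name AS agent, c.title AS blocked_by
FROM tickets a
LEFT JOIN agents b ON a.agent_id = b.id
LEFT JOIN tickets c ON a.blocked_by = c.id

Result:
title          | agent | blocked_by  
---------------+-------+-------------
Export error   | Jack  | NULL        
Missing icon   | Yara  | Export error
Wrong timezone | Frank | Missing icon
Off by one     | NULL  | NULL        
Null pointer   | Jack  | NULL        
Crash on save  | NULL  | NULL        


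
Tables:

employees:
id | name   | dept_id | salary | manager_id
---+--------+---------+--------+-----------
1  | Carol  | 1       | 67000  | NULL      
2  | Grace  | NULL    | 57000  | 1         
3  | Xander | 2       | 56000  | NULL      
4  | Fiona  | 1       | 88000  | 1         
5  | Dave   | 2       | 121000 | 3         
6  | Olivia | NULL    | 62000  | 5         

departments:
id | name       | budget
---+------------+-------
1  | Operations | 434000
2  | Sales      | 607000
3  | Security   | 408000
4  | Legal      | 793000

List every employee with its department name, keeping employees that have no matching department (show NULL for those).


LEFT JOIN keeps every row from employees (the left table); where dept_id has no match in departments, the department columns become NULL. Walk through each employee:
  - employee 1 (Carol): dept_id=1 -> matches Operations
  - employee 2 (Grace): dept_id=NULL, no match -> kept with NULL
  - employee 3 (Xander): dept_id=2 -> matches Sales
  - employee 4 (Fiona): dept_id=1 -> matches Operations
  - employee 5 (Dave): dept_id=2 -> matches Sales
  - employee 6 (Olivia): dept_id=NULL, no match -> kept with NULL
All 6 rows appear; 2 have NULL department.

SQL:
SELECT a.name, b.name AS department
FROM employees a
LEFT JOIN departments b ON a.dept_id = b.id

Result:
name   | department
-------+-----------
Carol  | Operations
Grace  | NULL      
Xander | Sales     
Fiona  | Operations
Dave   | Sales     
Olivia | NULL      


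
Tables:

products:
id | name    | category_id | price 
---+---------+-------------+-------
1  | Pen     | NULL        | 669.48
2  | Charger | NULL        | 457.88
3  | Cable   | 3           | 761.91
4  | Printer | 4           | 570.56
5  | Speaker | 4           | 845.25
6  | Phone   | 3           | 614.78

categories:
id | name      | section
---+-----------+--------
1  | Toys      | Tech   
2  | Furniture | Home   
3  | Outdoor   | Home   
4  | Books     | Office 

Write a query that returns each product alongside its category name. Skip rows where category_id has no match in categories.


INNER JOIN keeps only products rows whose category_id matches an id in categories. Walk through each product:
  - product 1 (Pen): category_id=NULL, no match -> dropped
  - product 2 (Charger): category_id=NULL, no match -> dropped
  - product 3 (Cable): category_id=3 -> matches Outdoor
  - product 4 (Printer): category_id=4 -> matches Books
  - product 5 (Speaker): category_id=4 -> matches Books
  - product 6 (Phone): category_id=3 -> matches Outdoor
So 2 of 6 rows are dropped.

SQL:
SELECT a.name, b.name AS category
FROM products a
INNER JOIN categories b ON a.category_id = b.id

Result:
name    | category
--------+---------
Cable   | Outdoor 
Printer | Books   
Speaker | Books   
Phone   | Outdoor 


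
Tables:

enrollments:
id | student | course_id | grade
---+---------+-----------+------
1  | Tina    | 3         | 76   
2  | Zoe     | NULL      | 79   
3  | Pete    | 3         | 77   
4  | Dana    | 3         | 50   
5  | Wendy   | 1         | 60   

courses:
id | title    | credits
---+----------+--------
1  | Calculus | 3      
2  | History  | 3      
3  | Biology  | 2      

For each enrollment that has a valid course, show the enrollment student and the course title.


INNER JOIN keeps only enrollments rows whose course_id matches an id in courses. Walk through each enrollment:
  - enrollment 1 (Tina): course_id=3 -> matches Biology
  - enrollment 2 (Zoe): course_id=NULL, no match -> dropped
  - enrollment 3 (Pete): course_id=3 -> matches Biology
  - enrollment 4 (Dana): course_id=3 -> matches Biology
  - enrollment 5 (Wendy): course_id=1 -> matches Calculus
So 1 of 5 rows is dropped.

SQL:
SELECT a.student, b.title AS course
FROM enrollments a
INNER JOIN courses b ON a.course_id = b.id

Result:
student | course  
--------+---------
Tina    | Biology 
Pete    | Biology 
Dana    | Biology 
Wendy   | Calculus


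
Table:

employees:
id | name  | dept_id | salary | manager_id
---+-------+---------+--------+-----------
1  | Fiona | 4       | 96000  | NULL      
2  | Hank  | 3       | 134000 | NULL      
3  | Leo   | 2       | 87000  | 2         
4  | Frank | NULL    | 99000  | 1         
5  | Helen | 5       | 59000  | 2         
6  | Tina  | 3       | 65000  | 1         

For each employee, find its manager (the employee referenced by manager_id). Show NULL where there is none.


This is a self-join: employees is joined to a second copy of itself, matching each row's manager_id to another row's id. Use LEFT JOIN so rows with manager_id=NULL are kept.
  - employee 1 (Fiona): manager_id=NULL -> NULL
  - employee 2 (Hank): manager_id=NULL -> NULL
  - employee 3 (Leo): manager_id=2 -> Hank
  - employee 4 (Frank): manager_id=1 -> Fiona
  - employee 5 (Helen): manager_id=2 -> Hank
  - employee 6 (Tina): manager_id=1 -> Fiona

SQL:
SELECT a.name AS item, b.name AS manager
FROM employees a
LEFT JOIN employees b ON a.manager_id = b.id

Result:
item  | manager
------+--------
Fiona | NULL   
Hank  | NULL   
Leo   | Hank   
Frank | Fiona  
Helen | Hank   
Tina  | Fiona  


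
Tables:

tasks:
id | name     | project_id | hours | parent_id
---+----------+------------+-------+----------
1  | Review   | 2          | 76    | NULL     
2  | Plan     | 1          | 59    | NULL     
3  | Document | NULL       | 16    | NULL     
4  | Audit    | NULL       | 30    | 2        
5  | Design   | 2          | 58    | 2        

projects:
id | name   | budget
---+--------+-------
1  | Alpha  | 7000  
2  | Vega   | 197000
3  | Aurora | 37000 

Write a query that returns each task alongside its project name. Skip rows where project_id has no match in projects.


INNER JOIN keeps only tasks rows whose project_id matches an id in projects. Walk through each task:
  - task 1 (Review): project_id=2 -> matches Vega
  - task 2 (Plan): project_id=1 -> matches Alpha
  - task 3 (Document): project_id=NULL, no match -> dropped
  - task 4 (Audit): project_id=NULL, no match -> dropped
  - task 5 (Design): project_id=2 -> matches Vega
So 2 of 5 rows are dropped.

SQL:
SELECT a.name, b.name AS project
FROM tasks a
INNER JOIN projects b ON a.project_id = b.id

Result:
name   | project
-------+--------
Review | Vega   
Plan   | Alpha  
Design | Vega   


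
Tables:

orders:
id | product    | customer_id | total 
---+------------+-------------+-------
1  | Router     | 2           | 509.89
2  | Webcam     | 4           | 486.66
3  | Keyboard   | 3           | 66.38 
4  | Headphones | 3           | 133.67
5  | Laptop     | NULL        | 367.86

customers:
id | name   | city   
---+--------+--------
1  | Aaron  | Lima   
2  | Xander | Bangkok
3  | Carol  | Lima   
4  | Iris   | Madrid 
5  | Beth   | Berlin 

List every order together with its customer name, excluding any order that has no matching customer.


INNER JOIN keeps only orders rows whose customer_id matches an id in customers. Walk through each order:
  - order 1 (Router): customer_id=2 -> matches Xander
  - order 2 (Webcam): customer_id=4 -> matches Iris
  - order 3 (Keyboard): customer_id=3 -> matches Carol
  - order 4 (Headphones): customer_id=3 -> matches Carol
  - order 5 (Laptop): customer_id=NULL, no match -> dropped
So 1 of 5 rows is dropped.

SQL:
SELECT a.product, b.name AS customer
FROM orders a
INNER JOIN customers b ON a.customer_id = b.id

Result:
product    | customer
-----------+---------
Router     | Xander  
Webcam     | Iris    
Keyboard   | Carol   
Headphones | Carol   


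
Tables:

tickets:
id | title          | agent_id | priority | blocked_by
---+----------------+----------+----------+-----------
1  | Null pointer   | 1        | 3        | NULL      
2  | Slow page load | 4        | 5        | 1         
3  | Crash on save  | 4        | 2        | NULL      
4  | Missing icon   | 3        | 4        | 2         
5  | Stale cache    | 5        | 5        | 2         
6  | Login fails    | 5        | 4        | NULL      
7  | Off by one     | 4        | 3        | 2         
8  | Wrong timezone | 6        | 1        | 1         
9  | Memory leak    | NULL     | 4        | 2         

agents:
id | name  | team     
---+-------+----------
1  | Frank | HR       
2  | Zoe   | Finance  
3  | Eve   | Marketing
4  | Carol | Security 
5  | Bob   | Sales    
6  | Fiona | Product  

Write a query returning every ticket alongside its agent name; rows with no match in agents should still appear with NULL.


LEFT JOIN keeps every row from tickets (the left table); where agent_id has no match in agents, the agent columns become NULL. Walk through each ticket:
  - ticket 1 (Null pointer): agent_id=1 -> matches Frank
  - ticket 2 (Slow page load): agent_id=4 -> matches Carol
  - ticket 3 (Crash on save): agent_id=4 -> matches Carol
  - ticket 4 (Missing icon): agent_id=3 -> matches Eve
  - ticket 5 (Stale cache): agent_id=5 -> matches Bob
  - ticket 6 (Login fails): agent_id=5 -> matches Bob
  - ticket 7 (Off by one): agent_id=4 -> matches Carol
  - ticket 8 (Wrong timezone): agent_id=6 -> matches Fiona
  - ticket 9 (Memory leak): agent_id=NULL, no match -> kept with NULL
All 9 rows appear; 1 has NULL agent.

SQL:
SELECT a.title, b.name AS agent
FROM tickets a
LEFT JOIN agents b ON a.agent_id = b.id

Result:
title          | agent
---------------+------
Null pointer   | Frank
Slow page load | Carol
Crash on save  | Carol
Missing icon   | Eve  
Stale cache    | Bob  
Login fails    | Bob  
Off by one     | Carol
Wrong timezone | Fiona
Memory leak    | NULL 


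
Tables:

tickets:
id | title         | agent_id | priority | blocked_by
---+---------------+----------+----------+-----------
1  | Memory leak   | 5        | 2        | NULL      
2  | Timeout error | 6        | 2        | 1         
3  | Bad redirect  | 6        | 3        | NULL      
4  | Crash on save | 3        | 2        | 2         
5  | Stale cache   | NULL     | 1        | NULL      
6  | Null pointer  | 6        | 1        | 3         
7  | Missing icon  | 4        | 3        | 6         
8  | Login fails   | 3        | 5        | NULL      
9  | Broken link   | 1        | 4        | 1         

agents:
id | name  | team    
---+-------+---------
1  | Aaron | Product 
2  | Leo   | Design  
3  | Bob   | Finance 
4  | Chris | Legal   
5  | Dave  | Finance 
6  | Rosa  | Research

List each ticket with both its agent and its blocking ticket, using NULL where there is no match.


Two LEFT JOINs from the same base table tickets: one to agents via agent_id, one to tickets itself via blocked_by. Both are LEFT so every ticket is preserved.
Match against agents:
  - ticket 1 (Memory leak): agent_id=5 -> matches Dave
  - ticket 2 (Timeout error): agent_id=6 -> matches Rosa
  - ticket 3 (Bad redirect): agent_id=6 -> matches Rosa
  - ticket 4 (Crash on save): agent_id=3 -> matches Bob
  - ticket 5 (Stale cache): agent_id=NULL, no match -> kept with NULL
  - ticket 6 (Null pointer): agent_id=6 -> matches Rosa
  - ticket 7 (Missing icon): agent_id=4 -> matches Chris
  - ticket 8 (Login fails): agent_id=3 -> matches Bob
  - ticket 9 (Broken link): agent_id=1 -> matches Aaron
Match against tickets (self):
  - ticket 1 (Memory leak): blocked_by=NULL -> NULL
  - ticket 2 (Timeout error): blocked_by=1 -> Memory leak
  - ticket 3 (Bad redirect): blocked_by=NULL -> NULL
  - ticket 4 (Crash on save): blocked_by=2 -> Timeout error
  - ticket 5 (Stale cache): blocked_by=NULL -> NULL
  - ticket 6 (Null pointer): blocked_by=3 -> Bad redirect
  - ticket 7 (Missing icon): blocked_by=6 -> Null pointer
  - ticket 8 (Login fails): blocked_by=NULL -> NULL
  - ticket 9 (Broken link): blocked_by=1 -> Memory leak

SQL:
SELECT a.title, b.name AS agent, c.title AS blocked_by
FROM tickets a
LEFT JOIN agents b ON a.agent_id = b.id
LEFT JOIN tickets c ON a.blocked_by = c.id

Result:
title         | agent | blocked_by   
--------------+-------+--------------
Memory leak   | Dave  | NULL         
Timeout error | Rosa  | Memory leak  
Bad redirect  | Rosa  | NULL         
Crash on save | Bob   | Timeout error
Stale cache   | NULL  | NULL         
Null pointer  | Rosa  | Bad redirect 
Missing icon  | Chris | Null pointer 
Login fails   | Bob   | NULL         
Broken link   | Aaron | Memory leak  


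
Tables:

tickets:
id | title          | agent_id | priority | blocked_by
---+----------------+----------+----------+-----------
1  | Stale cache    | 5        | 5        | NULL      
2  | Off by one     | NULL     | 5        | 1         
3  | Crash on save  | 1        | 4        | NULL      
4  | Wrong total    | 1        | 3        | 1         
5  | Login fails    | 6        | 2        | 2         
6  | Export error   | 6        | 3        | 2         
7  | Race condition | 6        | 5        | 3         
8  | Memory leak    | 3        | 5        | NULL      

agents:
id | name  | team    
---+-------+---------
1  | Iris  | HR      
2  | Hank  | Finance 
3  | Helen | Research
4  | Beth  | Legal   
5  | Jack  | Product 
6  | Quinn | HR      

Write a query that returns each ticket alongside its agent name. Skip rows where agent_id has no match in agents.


INNER JOIN keeps only tickets rows whose agent_id matches an id in agents. Walk through each ticket:
  - ticket 1 (Stale cache): agent_id=5 -> matches Jack
  - ticket 2 (Off by one): agent_id=NULL, no match -> dropped
  - ticket 3 (Crash on save): agent_id=1 -> matches Iris
  - ticket 4 (Wrong total): agent_id=1 -> matches Iris
  - ticket 5 (Login fails): agent_id=6 -> matches Quinn
  - ticket 6 (Export error): agent_id=6 -> matches Quinn
  - ticket 7 (Race condition): agent_id=6 -> matches Quinn
  - ticket 8 (Memory leak): agent_id=3 -> matches Helen
So 1 of 8 rows is dropped.

SQL:
SELECT a.title, b.name AS agent
FROM tickets a
INNER JOIN agents b ON a.agent_id = b.id

Result:
title          | agent
---------------+------
Stale cache    | Jack 
Crash on save  | Iris 
Wrong total    | Iris 
Login fails    | Quinn
Export error   | Quinn
Race condition | Quinn
Memory leak    | Helen


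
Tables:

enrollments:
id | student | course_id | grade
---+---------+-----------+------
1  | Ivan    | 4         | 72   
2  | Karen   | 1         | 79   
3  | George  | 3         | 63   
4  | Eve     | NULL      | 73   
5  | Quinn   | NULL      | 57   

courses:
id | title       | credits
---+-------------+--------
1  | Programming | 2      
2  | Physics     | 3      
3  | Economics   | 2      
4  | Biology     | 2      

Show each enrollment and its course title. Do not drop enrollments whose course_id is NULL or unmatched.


LEFT JOIN keeps every row from enrollments (the left table); where course_id has no match in courses, the course columns become NULL. Walk through each enrollment:
  - enrollment 1 (Ivan): course_id=4 -> matches Biology
  - enrollment 2 (Karen): course_id=1 -> matches Programming
  - enrollment 3 (George): course_id=3 -> matches Economics
  - enrollment 4 (Eve): course_id=NULL, no match -> kept with NULL
  - enrollment 5 (Quinn): course_id=NULL, no match -> kept with NULL
All 5 rows appear; 2 have NULL course.

SQL:
SELECT a.student, b.title AS course
FROM enrollments a
LEFT JOIN courses b ON a.course_id = b.id

Result:
student | course     
--------+------------
Ivan    | Biology    
Karen   | Programming
George  | Economics  
Eve     | NULL       
Quinn   | NULL       


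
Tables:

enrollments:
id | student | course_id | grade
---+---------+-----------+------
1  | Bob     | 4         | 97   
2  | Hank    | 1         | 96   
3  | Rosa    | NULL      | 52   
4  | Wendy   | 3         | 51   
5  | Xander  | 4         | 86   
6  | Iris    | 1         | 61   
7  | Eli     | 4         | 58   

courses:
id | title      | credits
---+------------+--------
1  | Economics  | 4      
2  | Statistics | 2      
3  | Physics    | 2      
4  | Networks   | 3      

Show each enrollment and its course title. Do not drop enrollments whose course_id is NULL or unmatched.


LEFT JOIN keeps every row from enrollments (the left table); where course_id has no match in courses, the course columns become NULL. Walk through each enrollment:
  - enrollment 1 (Bob): course_id=4 -> matches Networks
  - enrollment 2 (Hank): course_id=1 -> matches Economics
  - enrollment 3 (Rosa): course_id=NULL, no match -> kept with NULL
  - enrollment 4 (Wendy): course_id=3 -> matches Physics
  - enrollment 5 (Xander): course_id=4 -> matches Networks
  - enrollment 6 (Iris): course_id=1 -> matches Economics
  - enrollment 7 (Eli): course_id=4 -> matches Networks
All 7 rows appear; 1 has NULL course.

SQL:
SELECT a.student, b.title AS course
FROM enrollments a
LEFT JOIN courses b ON a.course_id = b.id

Result:
student | course   
--------+----------
Bob     | Networks 
Hank    | Economics
Rosa    | NULL     
Wendy   | Physics  
Xander  | Networks 
Iris    | Economics
Eli     | Networks 


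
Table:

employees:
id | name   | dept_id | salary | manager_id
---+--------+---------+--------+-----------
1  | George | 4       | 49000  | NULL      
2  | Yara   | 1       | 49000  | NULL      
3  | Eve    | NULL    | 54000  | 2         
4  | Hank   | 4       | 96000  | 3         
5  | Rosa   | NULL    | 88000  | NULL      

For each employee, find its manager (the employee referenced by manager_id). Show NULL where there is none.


This is a self-join: employees is joined to a second copy of itself, matching each row's manager_id to another row's id. Use LEFT JOIN so rows with manager_id=NULL are kept.
  - employee 1 (George): manager_id=NULL -> NULL
  - employee 2 (Yara): manager_id=NULL -> NULL
  - employee 3 (Eve): manager_id=2 -> Yara
  - employee 4 (Hank): manager_id=3 -> Eve
  - employee 5 (Rosa): manager_id=NULL -> NULL

SQL:
SELECT a.name AS item, b.name AS manager
FROM employees a
LEFT JOIN employees b ON a.manager_id = b.id

Result:
item   | manager
-------+--------
George | NULL   
Yara   | NULL   
Eve    | Yara   
Hank   | Eve    
Rosa   | NULL   


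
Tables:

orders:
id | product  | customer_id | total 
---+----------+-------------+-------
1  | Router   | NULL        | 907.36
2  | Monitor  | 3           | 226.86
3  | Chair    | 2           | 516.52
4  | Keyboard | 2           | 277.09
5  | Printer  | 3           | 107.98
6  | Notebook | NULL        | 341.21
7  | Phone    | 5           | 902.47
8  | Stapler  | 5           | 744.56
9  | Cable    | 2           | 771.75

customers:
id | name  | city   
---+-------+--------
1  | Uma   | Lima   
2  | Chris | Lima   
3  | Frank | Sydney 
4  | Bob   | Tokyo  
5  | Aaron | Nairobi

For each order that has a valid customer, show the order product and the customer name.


INNER JOIN keeps only orders rows whose customer_id matches an id in customers. Walk through each order:
  - order 1 (Router): customer_id=NULL, no match -> dropped
  - order 2 (Monitor): customer_id=3 -> matches Frank
  - order 3 (Chair): customer_id=2 -> matches Chris
  - order 4 (Keyboard): customer_id=2 -> matches Chris
  - order 5 (Printer): customer_id=3 -> matches Frank
  - order 6 (Notebook): customer_id=NULL, no match -> dropped
  - order 7 (Phone): customer_id=5 -> matches Aaron
  - order 8 (Stapler): customer_id=5 -> matches Aaron
  - order 9 (Cable): customer_id=2 -> matches Chris
So 2 of 9 rows are dropped.

SQL:
SELECT a.product, b.name AS customer
FROM orders a
INNER JOIN customers b ON a.customer_id = b.id

Result:
product  | customer
---------+---------
Monitor  | Frank   
Chair    | Chris   
Keyboard | Chris   
Printer  | Frank   
Phone    | Aaron   
Stapler  | Aaron   
Cable    | Chris   


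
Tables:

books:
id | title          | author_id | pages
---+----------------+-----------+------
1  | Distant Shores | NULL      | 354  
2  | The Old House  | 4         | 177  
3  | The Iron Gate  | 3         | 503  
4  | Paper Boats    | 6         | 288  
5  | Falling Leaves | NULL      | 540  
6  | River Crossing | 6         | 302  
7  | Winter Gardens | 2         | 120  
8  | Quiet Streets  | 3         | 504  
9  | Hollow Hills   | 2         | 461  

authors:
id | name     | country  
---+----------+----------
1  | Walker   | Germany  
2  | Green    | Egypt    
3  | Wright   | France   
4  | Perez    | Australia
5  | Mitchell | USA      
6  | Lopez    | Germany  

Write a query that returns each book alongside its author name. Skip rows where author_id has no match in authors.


INNER JOIN keeps only books rows whose author_id matches an id in authors. Walk through each book:
  - book 1 (Distant Shores): author_id=NULL, no match -> dropped
  - book 2 (The Old House): author_id=4 -> matches Perez
  - book 3 (The Iron Gate): author_id=3 -> matches Wright
  - book 4 (Paper Boats): author_id=6 -> matches Lopez
  - book 5 (Falling Leaves): author_id=NULL, no match -> dropped
  - book 6 (River Crossing): author_id=6 -> matches Lopez
  - book 7 (Winter Gardens): author_id=2 -> matches Green
  - book 8 (Quiet Streets): author_id=3 -> matches Wright
  - book 9 (Hollow Hills): author_id=2 -> matches Green
So 2 of 9 rows are dropped.

SQL:
SELECT a.title, b.name AS author
FROM books a
INNER JOIN authors b ON a.author_id = b.id

Result:
title          | author
---------------+-------
The Old House  | Perez 
The Iron Gate  | Wright
Paper Boats    | Lopez 
River Crossing | Lopez 
Winter Gardens | Green 
Quiet Streets  | Wright
Hollow Hills   | Green 
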